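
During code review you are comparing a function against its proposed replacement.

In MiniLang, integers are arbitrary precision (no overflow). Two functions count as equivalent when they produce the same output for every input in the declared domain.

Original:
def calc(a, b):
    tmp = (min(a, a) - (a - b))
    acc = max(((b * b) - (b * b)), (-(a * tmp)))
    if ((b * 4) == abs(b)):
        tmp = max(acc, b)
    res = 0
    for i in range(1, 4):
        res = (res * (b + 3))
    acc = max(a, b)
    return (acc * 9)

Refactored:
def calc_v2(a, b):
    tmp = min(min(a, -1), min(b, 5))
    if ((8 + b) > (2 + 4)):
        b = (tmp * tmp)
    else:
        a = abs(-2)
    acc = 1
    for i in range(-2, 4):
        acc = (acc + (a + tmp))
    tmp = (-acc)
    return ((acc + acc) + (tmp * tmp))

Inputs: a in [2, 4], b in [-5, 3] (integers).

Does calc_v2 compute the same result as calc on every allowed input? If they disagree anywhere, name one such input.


There is a counterexample at a=2, b=-5: 18 on one side, 255 on the other.
calc: tmp becomes -5; next acc becomes 10; next ((b * 4) == abs(b)) evaluates to false; next res becomes 0; next at i=1:; next res becomes 0; next at i=2:; next res becomes 0; next at i=3:; next res becomes 0; next acc becomes 2; next final value 18
calc_v2: tmp becomes -5; next ((8 + b) > (2 + 4)) evaluates to false; next a becomes 2; next acc becomes 1; next at i=-2:; next acc becomes -2; next at i=-1:; next acc becomes -5; next at i=0:; next acc becomes -8; next at i=1:; next acc becomes -11; next at i=2:; next acc becomes -14; next at i=3:; next acc becomes -17; next tmp becomes 17; next final value 255
verdict: not equivalent; witness: a=2, b=-5


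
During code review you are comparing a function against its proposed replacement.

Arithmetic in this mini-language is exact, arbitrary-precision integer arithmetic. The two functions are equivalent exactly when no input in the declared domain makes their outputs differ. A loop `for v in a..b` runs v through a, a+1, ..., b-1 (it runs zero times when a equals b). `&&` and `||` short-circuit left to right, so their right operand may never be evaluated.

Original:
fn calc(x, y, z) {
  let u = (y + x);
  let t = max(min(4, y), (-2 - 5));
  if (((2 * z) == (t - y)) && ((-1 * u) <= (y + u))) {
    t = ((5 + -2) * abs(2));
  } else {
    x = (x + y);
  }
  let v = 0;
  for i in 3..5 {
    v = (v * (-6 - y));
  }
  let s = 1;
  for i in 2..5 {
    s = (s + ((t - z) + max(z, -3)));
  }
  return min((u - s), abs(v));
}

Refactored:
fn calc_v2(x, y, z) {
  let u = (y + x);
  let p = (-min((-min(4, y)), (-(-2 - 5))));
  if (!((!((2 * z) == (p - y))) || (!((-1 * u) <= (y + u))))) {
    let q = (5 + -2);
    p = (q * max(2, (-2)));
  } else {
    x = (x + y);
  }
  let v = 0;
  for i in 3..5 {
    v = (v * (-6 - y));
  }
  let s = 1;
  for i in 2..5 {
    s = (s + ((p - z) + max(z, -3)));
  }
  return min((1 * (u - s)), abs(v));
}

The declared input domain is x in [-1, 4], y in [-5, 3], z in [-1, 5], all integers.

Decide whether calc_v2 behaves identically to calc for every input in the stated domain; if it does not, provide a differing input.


Side by side, the visible changes include: statement counts differ, plus boolean connective usage differs, plus local variable names differ, plus arithmetic usage differs, plus min/max/abs usage differs, plus constant usage differs.
Spot check at x=2, y=0, z=2 — calc: u becomes 2; next t becomes 0; next (((2 * z) == (t - y)) && ((-1 * u) <= (y + u))) evaluates to false; next x becomes 2; next v becomes 0; next at i=3:; next v becomes 0; next at i=4:; next v becomes 0; next s becomes 1; next at i=2:; next s becomes 1; next at i=3:; next s becomes 1; next at i=4:; next s becomes 1; next final value 0. calc_v2: u becomes 2; next p becomes 0; next (!((!((2 * z) == (p - y))) || (!((-1 * u) <= (y + u))))) evaluates to false; next x becomes 2; next v becomes 0; next at i=3:; next v becomes 0; next at i=4:; next v becomes 0; next s becomes 1; next at i=2:; next s becomes 1; next at i=3:; next s becomes 1; next at i=4:; next s becomes 1; next final value 0. Both give 0.
Sweeping the whole domain (378 inputs) finds no disagreement.
verdict: equivalent


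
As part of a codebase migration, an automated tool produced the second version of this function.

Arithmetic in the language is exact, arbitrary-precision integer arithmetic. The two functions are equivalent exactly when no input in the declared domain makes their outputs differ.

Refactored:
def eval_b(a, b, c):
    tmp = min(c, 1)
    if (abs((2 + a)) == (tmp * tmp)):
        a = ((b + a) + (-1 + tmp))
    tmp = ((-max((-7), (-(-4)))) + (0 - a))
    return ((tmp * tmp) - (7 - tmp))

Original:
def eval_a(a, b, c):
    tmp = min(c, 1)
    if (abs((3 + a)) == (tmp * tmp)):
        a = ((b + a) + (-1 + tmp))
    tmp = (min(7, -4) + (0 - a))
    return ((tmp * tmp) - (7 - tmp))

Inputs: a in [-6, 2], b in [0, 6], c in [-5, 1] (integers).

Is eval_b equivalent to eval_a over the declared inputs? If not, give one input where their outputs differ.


There is a counterexample at a=-6, b=0, c=-2: -1 on one side, 23 on the other.
eval_a: tmp := -2 | (abs((3 + a)) == (tmp * tmp)): false | tmp := 2 | result -1
eval_b: tmp := -2 | (abs((2 + a)) == (tmp * tmp)): true | a := -9 | tmp := 5 | result 23
verdict: not equivalent; witness: a=-6, b=0, c=-2


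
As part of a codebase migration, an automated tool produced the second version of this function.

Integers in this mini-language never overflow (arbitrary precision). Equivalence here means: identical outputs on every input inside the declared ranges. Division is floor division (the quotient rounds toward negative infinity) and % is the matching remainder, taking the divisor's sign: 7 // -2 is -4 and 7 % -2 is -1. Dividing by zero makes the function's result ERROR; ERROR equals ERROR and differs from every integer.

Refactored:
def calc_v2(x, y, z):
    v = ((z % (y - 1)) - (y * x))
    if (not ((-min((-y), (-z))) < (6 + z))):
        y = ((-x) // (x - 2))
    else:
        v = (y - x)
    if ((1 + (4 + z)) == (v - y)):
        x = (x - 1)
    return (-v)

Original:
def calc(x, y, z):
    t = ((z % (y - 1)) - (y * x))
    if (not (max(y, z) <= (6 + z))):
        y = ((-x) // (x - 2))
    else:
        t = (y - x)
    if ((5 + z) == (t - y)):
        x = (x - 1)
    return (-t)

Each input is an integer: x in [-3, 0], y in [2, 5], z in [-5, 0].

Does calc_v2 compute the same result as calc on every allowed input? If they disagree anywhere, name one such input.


Try x=-3, y=2, z=-4.
calc: t = 6; (not (max(y, z) <= (6 + z))) -> false; t = 5; ((5 + z) == (t - y)) -> false; return -5
calc_v2: v = 6; (not ((-min((-y), (-z))) < (6 + z))) -> true; y = -1; ((1 + (4 + z)) == (v - y)) -> false; return -6
-5 and -6 differ, so these are not the same function on this domain.
verdict: not equivalent; witness: x=-3, y=2, z=-4


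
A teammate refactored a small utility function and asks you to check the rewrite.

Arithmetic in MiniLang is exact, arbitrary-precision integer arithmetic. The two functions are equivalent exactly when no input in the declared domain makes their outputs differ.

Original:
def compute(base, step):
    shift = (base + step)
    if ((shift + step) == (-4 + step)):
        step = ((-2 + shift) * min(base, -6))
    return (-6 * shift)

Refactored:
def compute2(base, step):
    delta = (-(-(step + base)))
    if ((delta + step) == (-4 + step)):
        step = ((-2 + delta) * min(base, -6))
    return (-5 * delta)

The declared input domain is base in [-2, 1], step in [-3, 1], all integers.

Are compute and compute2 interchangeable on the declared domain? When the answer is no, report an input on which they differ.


These are not equivalent — on base=-2, step=-3 the outputs split (30 vs 25).
compute: shift = -5; ((shift + step) == (-4 + step)) -> false; return 30
compute2: delta = -5; ((delta + step) == (-4 + step)) -> false; return 25
verdict: not equivalent; witness: base=-2, step=-3


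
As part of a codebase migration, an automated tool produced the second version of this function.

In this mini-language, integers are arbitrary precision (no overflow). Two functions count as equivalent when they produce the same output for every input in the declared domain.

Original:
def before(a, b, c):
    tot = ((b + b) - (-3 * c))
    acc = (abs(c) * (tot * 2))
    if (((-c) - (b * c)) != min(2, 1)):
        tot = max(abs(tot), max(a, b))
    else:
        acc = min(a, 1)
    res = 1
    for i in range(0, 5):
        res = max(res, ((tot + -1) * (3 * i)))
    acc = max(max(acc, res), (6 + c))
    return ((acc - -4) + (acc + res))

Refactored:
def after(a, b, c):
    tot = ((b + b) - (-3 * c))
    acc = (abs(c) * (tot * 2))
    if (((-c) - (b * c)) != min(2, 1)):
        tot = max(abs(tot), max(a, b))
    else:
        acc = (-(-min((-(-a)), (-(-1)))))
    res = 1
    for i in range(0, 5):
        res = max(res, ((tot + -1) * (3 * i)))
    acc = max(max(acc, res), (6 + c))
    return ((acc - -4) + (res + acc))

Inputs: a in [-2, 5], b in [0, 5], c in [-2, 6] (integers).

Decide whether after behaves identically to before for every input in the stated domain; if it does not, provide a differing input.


Side by side, the visible changes include: same computation, different form.
One worked example (a=0, b=3, c=0) — before: tot becomes 6; next acc becomes 0; next (((-c) - (b * c)) != min(2, 1)) evaluates to true; next tot becomes 6; next res becomes 1; next at i=0:; next res becomes 1; next at i=1:; next res becomes 15; next at i=2:; next res becomes 30; next at i=3:; next res becomes 45; next at i=4:; next res becomes 60; next acc becomes 60; next final value 184; after: tot becomes 6; next acc becomes 0; next (((-c) - (b * c)) != min(2, 1)) evaluates to true; next tot becomes 6; next res becomes 1; next at i=0:; next res becomes 1; next at i=1:; next res becomes 15; next at i=2:; next res becomes 30; next at i=3:; next res becomes 45; next at i=4:; next res becomes 60; next acc becomes 60; next final value 184; agreement on 184.
Checked all 432 inputs in the declared domain: the outputs agree on every one.
verdict: equivalent


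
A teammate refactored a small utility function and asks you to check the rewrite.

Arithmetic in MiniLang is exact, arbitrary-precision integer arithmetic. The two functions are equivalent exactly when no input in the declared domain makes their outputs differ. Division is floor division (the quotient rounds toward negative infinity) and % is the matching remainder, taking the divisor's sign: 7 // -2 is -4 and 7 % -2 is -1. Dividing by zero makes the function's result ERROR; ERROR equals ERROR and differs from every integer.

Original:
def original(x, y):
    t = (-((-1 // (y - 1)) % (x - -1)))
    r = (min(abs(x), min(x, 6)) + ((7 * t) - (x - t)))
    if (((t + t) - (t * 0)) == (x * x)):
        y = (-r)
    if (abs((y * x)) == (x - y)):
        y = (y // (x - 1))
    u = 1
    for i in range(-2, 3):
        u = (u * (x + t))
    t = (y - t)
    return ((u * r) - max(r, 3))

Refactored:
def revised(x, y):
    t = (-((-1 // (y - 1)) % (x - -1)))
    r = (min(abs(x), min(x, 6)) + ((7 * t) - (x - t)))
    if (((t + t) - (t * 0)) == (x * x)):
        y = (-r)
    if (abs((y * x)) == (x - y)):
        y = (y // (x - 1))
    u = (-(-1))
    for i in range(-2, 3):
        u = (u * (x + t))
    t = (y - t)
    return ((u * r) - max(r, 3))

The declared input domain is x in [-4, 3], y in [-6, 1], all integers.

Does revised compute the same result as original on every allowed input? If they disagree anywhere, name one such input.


Equivalent — the differences include same computation, different form, yet no declared input distinguishes the two.
One worked example (x=3, y=0) — original: t=-1, then r=-8, then (((t + t) - (t * 0)) == (x * x)) is false, then (abs((y * x)) == (x - y)) is false, then u=1, then (i=-2), then u=2, then (i=-1), then u=4, then (i=0), then u=8, then (i=1), then u=16, then (i=2), then u=32, then t=1, then returns -259; revised: t=-1, then r=-8, then (((t + t) - (t * 0)) == (x * x)) is false, then (abs((y * x)) == (x - y)) is false, then u=1, then (i=-2), then u=2, then (i=-1), then u=4, then (i=0), then u=8, then (i=1), then u=16, then (i=2), then u=32, then t=1, then returns -259; agreement on -259.
Sweeping the whole domain (64 inputs) finds no disagreement.
verdict: equivalent


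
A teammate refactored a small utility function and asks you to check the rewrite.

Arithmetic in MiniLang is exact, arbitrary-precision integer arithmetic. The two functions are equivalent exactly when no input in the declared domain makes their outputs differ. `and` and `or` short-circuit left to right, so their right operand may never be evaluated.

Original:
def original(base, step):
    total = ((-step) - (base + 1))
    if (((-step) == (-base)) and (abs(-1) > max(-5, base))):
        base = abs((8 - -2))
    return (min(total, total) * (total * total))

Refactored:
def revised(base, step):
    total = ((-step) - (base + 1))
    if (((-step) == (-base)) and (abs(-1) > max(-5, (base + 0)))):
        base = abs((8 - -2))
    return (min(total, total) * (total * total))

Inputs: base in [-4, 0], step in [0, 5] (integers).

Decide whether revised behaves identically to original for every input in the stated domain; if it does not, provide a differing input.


Changes here: arithmetic usage differs; constant usage differs; the full 30-point sweep finds no disagreement.
verdict: equivalent


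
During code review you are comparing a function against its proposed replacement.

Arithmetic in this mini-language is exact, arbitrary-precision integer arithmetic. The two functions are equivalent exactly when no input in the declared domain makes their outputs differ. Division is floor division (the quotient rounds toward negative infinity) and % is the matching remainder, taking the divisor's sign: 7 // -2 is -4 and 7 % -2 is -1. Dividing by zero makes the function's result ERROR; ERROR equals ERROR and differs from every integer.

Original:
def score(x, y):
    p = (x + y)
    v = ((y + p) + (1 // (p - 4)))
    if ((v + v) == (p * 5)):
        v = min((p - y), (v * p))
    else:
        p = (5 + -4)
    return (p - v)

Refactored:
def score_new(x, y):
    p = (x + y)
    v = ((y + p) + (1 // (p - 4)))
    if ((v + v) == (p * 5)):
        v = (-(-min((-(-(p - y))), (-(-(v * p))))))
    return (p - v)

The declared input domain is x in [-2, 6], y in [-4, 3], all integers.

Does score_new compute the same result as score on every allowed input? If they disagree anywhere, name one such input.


Input x=-2, y=-4: 12 from score versus 5 from score_new.
verdict: not equivalent; witness: x=-2, y=-4


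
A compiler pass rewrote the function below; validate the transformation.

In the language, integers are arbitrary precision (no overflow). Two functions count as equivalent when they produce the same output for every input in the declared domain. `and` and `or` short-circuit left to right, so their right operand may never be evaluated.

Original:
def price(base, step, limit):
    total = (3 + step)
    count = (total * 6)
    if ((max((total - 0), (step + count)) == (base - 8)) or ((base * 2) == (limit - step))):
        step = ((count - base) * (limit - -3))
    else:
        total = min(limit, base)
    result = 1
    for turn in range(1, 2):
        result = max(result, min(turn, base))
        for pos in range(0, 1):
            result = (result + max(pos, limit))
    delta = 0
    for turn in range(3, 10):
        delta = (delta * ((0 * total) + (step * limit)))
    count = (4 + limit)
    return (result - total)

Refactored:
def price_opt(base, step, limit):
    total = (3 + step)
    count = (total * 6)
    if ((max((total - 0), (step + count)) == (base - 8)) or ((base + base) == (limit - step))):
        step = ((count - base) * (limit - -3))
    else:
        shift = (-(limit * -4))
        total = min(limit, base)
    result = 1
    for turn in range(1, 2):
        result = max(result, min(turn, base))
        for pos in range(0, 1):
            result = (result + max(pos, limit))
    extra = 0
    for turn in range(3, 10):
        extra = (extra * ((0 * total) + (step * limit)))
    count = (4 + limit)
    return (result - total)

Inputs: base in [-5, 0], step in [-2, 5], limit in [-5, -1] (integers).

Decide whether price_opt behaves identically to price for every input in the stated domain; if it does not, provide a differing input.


The two are interchangeable: constant usage differs, plus arithmetic usage differs, plus statement counts differ, plus local variable names differ, and every declared input agrees.
One worked example (base=-3, step=0, limit=-1) — price: total = 3; count = 18; ((max((total - 0), (step + count)) == (base - 8)) or ((base * 2) == (limit - step))) -> false; total = -3; result = 1; [turn=1]; result = 1; [pos=0]; result = 1; delta = 0; [turn=3]; delta = 0; [turn=4]; delta = 0; [turn=5]; delta = 0; [turn=6]; delta = 0; [turn=7]; delta = 0; [turn=8]; delta = 0; [turn=9]; delta = 0; count = 3; return 4; price_opt: total = 3; count = 18; ((max((total - 0), (step + count)) == (base - 8)) or ((base + base) == (limit - step))) -> false; shift = -4; total = -3; result = 1; [turn=1]; result = 1; [pos=0]; result = 1; extra = 0; [turn=3]; extra = 0; [turn=4]; extra = 0; [turn=5]; extra = 0; [turn=6]; extra = 0; [turn=7]; extra = 0; [turn=8]; extra = 0; [turn=9]; extra = 0; count = 3; return 4; agreement on 4.
Checked all 240 inputs in the declared domain: the outputs agree on every one.
verdict: equivalent


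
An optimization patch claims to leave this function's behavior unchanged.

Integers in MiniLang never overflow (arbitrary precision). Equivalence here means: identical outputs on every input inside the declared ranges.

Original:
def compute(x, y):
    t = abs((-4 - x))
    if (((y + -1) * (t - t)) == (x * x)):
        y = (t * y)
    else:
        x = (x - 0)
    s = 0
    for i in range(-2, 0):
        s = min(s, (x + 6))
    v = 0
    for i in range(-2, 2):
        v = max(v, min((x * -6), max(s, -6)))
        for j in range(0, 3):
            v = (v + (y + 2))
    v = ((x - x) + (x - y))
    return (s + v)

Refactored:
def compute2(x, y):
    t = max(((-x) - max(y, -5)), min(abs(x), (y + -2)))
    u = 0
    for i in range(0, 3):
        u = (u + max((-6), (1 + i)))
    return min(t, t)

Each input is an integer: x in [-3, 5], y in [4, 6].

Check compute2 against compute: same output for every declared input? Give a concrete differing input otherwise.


Evaluate both at x=-3, y=4.
compute: t becomes 1; next (((y + -1) * (t - t)) == (x * x)) evaluates to false; next x becomes -3; next s becomes 0; next at i=-2:; next s becomes 0; next at i=-1:; next s becomes 0; next v becomes 0; next at i=-2:; next v becomes 0; next at j=0:; next v becomes 6; next at j=1:; next v becomes 12; next at j=2:; next v becomes 18; next at i=-1:; next v becomes 18; next at j=0:; next v becomes 24; next at j=1:; next v becomes 30; next at j=2:; next v becomes 36; next at i=0:; next v becomes 36; next at j=0:; next v becomes 42; next at j=1:; next v becomes 48; next at j=2:; next v becomes 54; next at i=1:; next v becomes 54; next at j=0:; next v becomes 60; next at j=1:; next v becomes 66; next at j=2:; next v becomes 72; next v becomes -7; next final value -7
compute2: t becomes 2; next u becomes 0; next at i=0:; next u becomes 1; next at i=1:; next u becomes 3; next at i=2:; next u becomes 6; next final value 2
-7 vs 2 — the two versions disagree here.
verdict: not equivalent; witness: x=-3, y=4


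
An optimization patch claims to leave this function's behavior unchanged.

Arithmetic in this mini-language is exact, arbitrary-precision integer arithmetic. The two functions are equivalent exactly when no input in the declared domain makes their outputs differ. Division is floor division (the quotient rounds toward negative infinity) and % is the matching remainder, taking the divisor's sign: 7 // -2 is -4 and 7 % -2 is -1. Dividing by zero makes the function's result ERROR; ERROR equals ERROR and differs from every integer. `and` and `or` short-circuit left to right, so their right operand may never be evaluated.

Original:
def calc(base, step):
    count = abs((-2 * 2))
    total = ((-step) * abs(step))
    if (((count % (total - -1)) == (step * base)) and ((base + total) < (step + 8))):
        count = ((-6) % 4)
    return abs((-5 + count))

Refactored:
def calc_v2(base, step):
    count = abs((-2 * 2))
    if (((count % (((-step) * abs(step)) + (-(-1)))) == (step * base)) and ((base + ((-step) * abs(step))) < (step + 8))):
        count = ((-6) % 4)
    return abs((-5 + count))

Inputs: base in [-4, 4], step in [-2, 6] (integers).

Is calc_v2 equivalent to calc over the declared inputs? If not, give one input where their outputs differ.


The two versions differ — the changes include statement counts differ; and local variable names differ; and arithmetic usage differs; and min/max/abs usage differs.
Tracing base=4, step=6: calc: count becomes 4; next total becomes -36; next (((count % (total - -1)) == (step * base)) and ((base + total) < (step + 8))) evaluates to false; next final value 1 | calc_v2: count becomes 4; next (((count % (((-step) * abs(step)) + (-(-1)))) == (step * base)) and ((base + ((-step) * abs(step))) < (step + 8))) evaluates to false; next final value 1 — matching result 1.
Across all 81 domain points the two functions coincide.
verdict: equivalent


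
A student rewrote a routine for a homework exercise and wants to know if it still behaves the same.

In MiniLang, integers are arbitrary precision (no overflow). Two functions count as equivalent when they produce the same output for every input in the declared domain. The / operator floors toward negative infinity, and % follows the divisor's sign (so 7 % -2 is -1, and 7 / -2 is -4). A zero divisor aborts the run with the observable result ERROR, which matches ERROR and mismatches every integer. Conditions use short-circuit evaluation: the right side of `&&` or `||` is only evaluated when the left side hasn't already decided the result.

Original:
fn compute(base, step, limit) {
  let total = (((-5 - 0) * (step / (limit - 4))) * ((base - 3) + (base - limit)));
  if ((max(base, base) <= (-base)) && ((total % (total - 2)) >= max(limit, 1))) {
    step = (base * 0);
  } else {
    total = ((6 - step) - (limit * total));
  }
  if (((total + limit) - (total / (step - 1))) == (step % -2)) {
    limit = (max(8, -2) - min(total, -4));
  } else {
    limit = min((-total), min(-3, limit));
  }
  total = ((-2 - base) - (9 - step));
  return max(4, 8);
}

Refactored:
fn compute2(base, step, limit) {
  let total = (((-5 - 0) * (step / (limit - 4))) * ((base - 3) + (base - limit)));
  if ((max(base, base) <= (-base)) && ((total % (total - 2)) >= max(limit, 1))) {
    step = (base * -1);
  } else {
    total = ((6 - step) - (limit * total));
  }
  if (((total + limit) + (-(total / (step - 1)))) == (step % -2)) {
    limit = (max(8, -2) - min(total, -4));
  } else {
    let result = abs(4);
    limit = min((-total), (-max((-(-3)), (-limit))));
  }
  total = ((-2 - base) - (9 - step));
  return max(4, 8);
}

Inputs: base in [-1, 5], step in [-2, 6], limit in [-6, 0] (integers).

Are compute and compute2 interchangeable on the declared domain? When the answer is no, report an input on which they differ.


Run the pair on base=-1, step=1, limit=-6.
compute: total = 5; ((max(base, base) <= (-base)) && ((total % (total - 2)) >= max(limit, 1))) -> true; step = 0; (((total + limit) - (total / (step - 1))) == (step % -2)) -> false; limit = -6; total = -10; return 8
compute2: total = 5; ((max(base, base) <= (-base)) && ((total % (total - 2)) >= max(limit, 1))) -> true; step = 1; division by zero -> ERROR
8 and ERROR differ, so these are not the same function on this domain.
verdict: not equivalent; witness: base=-1, step=1, limit=-6


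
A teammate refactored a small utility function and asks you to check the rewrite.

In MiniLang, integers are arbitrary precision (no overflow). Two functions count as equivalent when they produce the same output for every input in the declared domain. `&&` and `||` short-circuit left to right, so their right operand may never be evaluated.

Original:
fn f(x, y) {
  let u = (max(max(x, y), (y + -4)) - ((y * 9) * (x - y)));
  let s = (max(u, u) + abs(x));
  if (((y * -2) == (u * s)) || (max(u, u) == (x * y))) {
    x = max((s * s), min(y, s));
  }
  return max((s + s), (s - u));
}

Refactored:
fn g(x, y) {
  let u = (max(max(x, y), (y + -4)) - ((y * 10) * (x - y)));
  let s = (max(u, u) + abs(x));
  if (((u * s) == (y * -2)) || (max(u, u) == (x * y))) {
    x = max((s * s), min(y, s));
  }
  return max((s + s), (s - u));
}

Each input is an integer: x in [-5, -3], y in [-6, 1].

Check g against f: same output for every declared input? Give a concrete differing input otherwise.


Not equivalent: x=-5, y=-6 separates them (108 vs 120).
f: u becomes 49; next s becomes 54; next (((y * -2) == (u * s)) || (max(u, u) == (x * y))) evaluates to false; next final value 108
g: u becomes 55; next s becomes 60; next (((u * s) == (y * -2)) || (max(u, u) == (x * y))) evaluates to false; next final value 120
verdict: not equivalent; witness: x=-5, y=-6


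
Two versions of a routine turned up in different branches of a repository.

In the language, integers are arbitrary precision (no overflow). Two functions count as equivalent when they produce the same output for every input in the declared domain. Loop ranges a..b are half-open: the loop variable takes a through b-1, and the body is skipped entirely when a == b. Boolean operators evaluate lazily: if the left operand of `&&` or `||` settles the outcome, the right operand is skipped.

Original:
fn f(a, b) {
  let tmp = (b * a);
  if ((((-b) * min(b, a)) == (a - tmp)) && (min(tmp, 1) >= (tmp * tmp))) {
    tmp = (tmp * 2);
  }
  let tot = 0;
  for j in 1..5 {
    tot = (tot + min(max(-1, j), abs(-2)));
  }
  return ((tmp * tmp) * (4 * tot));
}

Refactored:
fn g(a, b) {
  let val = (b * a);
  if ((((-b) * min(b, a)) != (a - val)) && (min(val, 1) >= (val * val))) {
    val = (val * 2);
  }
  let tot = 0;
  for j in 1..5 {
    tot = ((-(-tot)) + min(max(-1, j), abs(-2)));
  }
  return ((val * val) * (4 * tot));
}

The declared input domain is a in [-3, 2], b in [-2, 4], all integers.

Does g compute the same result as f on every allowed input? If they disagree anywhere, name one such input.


Evaluate both at a=-1, b=-1.
f: tmp=1, then ((((-b) * min(b, a)) == (a - tmp)) && (min(tmp, 1) >= (tmp * tmp))) is false, then tot=0, then (j=1), then tot=1, then (j=2), then tot=3, then (j=3), then tot=5, then (j=4), then tot=7, then returns 28
g: val=1, then ((((-b) * min(b, a)) != (a - val)) && (min(val, 1) >= (val * val))) is true, then val=2, then tot=0, then (j=1), then tot=1, then (j=2), then tot=3, then (j=3), then tot=5, then (j=4), then tot=7, then returns 112
28 against 112: the behavior changed.
verdict: not equivalent; witness: a=-1, b=-1


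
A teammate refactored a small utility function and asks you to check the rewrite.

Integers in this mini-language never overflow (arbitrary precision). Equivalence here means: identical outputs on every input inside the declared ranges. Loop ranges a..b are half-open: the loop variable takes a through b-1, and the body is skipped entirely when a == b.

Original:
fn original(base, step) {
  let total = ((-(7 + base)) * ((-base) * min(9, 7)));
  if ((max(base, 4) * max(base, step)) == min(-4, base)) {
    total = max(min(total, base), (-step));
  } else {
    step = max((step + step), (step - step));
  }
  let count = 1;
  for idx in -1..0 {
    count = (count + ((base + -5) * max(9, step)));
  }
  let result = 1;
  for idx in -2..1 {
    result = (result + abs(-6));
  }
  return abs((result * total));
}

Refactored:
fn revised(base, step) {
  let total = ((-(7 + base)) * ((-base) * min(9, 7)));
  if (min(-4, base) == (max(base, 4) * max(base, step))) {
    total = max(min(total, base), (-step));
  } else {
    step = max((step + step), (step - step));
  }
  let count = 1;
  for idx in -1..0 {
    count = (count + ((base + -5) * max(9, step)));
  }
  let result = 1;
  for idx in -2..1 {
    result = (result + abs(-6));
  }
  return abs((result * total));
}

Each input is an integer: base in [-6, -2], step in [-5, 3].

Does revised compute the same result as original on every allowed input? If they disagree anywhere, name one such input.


This is a faithful refactor — same computation, different form, but the computed results match everywhere.
Spot check at base=-2, step=-1 — original: total = -70; ((max(base, 4) * max(base, step)) == min(-4, base)) -> true; total = 1; count = 1; [idx=-1]; count = -62; result = 1; [idx=-2]; result = 7; [idx=-1]; result = 13; [idx=0]; result = 19; return 19. revised: total = -70; (min(-4, base) == (max(base, 4) * max(base, step))) -> true; total = 1; count = 1; [idx=-1]; count = -62; result = 1; [idx=-2]; result = 7; [idx=-1]; result = 13; [idx=0]; result = 19; return 19. Both give 19.
Every one of the 45 inputs gives matching results.
verdict: equivalent


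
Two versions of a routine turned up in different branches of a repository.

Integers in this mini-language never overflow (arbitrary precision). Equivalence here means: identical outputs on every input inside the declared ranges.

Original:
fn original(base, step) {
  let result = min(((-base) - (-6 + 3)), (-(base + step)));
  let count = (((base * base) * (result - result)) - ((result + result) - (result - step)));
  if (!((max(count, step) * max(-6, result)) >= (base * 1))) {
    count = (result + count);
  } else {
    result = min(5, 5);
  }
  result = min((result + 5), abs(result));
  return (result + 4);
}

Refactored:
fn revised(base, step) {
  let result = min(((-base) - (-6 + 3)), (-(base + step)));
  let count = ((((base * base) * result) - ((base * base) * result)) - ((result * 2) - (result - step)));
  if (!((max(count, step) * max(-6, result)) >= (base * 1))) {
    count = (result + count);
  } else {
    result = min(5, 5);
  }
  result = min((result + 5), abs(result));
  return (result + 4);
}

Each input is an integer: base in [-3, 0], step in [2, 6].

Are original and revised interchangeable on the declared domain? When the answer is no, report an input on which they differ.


Changes here: constant usage differs, and arithmetic usage differs; the full 20-point sweep finds no disagreement.
verdict: equivalent


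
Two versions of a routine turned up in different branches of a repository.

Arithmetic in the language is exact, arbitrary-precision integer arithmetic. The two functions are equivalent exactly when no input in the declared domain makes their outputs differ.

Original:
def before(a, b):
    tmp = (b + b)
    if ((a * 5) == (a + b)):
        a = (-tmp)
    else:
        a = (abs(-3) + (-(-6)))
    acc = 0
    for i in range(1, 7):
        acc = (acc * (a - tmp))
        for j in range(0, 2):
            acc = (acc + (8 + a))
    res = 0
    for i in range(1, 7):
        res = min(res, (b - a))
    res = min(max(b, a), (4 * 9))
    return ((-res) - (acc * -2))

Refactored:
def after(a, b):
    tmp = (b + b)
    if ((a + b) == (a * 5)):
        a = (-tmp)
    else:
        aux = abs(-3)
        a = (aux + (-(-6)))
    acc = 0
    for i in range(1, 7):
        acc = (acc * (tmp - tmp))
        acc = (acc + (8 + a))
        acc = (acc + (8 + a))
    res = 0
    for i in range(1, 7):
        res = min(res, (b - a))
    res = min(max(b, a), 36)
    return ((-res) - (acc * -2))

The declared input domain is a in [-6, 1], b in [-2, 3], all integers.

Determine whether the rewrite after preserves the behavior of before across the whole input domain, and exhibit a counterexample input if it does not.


Not equivalent: a=-6, b=-2 separates them (27351903 vs 59).
before: tmp := -4 | ((a * 5) == (a + b)): false | a := 9 | acc := 0 | iter i=1: | acc := 0 | iter j=0: | acc := 17 | iter j=1: | acc := 34 | iter i=2: | acc := 442 | iter j=0: | acc := 459 | iter j=1: | acc := 476 | iter i=3: | acc := 6188 | iter j=0: | acc := 6205 | iter j=1: | acc := 6222 | iter i=4: | acc := 80886 | iter j=0: | acc := 80903 | iter j=1: | acc := 80920 | iter i=5: | acc := 1051960 | iter j=0: | acc := 1051977 | iter j=1: | acc := 1051994 | iter i=6: | acc := 13675922 | iter j=0: | acc := 13675939 | iter j=1: | acc := 13675956 | res := 0 | iter i=1: | res := -11 | iter i=2: | res := -11 | iter i=3: | res := -11 | iter i=4: | res := -11 | iter i=5: | res := -11 | iter i=6: | res := -11 | res := 9 | result 27351903
after: tmp := -4 | ((a + b) == (a * 5)): false | aux := 3 | a := 9 | acc := 0 | iter i=1: | acc := 0 | acc := 17 | acc := 34 | iter i=2: | acc := 0 | acc := 17 | acc := 34 | iter i=3: | acc := 0 | acc := 17 | acc := 34 | iter i=4: | acc := 0 | acc := 17 | acc := 34 | iter i=5: | acc := 0 | acc := 17 | acc := 34 | iter i=6: | acc := 0 | acc := 17 | acc := 34 | res := 0 | iter i=1: | res := -11 | iter i=2: | res := -11 | iter i=3: | res := -11 | iter i=4: | res := -11 | iter i=5: | res := -11 | iter i=6: | res := -11 | res := 9 | result 59
verdict: not equivalent; witness: a=-6, b=-2


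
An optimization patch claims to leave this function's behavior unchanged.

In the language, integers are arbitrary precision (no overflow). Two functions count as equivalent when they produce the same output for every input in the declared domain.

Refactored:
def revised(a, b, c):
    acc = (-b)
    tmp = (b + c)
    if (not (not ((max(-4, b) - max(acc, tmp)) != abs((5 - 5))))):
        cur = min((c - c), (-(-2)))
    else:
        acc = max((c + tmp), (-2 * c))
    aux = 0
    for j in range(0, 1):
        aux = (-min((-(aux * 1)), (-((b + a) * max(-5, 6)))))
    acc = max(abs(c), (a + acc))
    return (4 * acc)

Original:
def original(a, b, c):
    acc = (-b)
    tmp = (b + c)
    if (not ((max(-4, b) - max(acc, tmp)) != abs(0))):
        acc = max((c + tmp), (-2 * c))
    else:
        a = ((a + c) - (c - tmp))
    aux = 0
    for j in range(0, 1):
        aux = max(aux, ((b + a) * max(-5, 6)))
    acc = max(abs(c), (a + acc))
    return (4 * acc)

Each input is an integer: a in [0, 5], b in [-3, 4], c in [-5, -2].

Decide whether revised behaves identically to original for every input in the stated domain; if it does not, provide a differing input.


The rewrite breaks on a=0, b=-3, c=-2, where the results are 8 and 12.
original: acc = 3; tmp = -5; (not ((max(-4, b) - max(acc, tmp)) != abs(0))) -> false; a = -5; aux = 0; [j=0]; aux = 0; acc = 2; return 8
revised: acc = 3; tmp = -5; (not (not ((max(-4, b) - max(acc, tmp)) != abs((5 - 5))))) -> true; cur = 0; aux = 0; [j=0]; aux = 0; acc = 3; return 12
verdict: not equivalent; witness: a=0, b=-3, c=-2


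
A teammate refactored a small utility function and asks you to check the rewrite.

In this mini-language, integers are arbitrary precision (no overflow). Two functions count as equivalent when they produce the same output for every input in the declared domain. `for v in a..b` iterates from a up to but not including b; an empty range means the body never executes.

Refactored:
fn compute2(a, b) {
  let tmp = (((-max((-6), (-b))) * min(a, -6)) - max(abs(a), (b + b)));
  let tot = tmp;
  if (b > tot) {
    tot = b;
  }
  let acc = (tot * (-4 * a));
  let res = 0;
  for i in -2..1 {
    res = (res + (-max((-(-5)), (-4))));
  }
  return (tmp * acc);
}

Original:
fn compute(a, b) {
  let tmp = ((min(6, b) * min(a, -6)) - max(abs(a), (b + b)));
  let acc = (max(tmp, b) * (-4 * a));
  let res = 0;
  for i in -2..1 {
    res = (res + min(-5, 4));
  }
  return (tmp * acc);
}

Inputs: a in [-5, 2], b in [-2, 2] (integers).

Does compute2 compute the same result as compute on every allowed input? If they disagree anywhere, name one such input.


This is a faithful refactor — statement counts differ; also branching structure differs; also local variable names differ; also min/max/abs usage differs; also comparison usage differs, but the computed results match everywhere.
Spot check at a=-3, b=1 — compute: tmp = -9; acc = 12; res = 0; [i=-2]; res = -5; [i=-1]; res = -10; [i=0]; res = -15; return -108. compute2: tmp = -9; tot = -9; (b > tot) -> true; tot = 1; acc = 12; res = 0; [i=-2]; res = -5; [i=-1]; res = -10; [i=0]; res = -15; return -108. Both give -108.
Across all 40 domain points the two functions coincide.
verdict: equivalent


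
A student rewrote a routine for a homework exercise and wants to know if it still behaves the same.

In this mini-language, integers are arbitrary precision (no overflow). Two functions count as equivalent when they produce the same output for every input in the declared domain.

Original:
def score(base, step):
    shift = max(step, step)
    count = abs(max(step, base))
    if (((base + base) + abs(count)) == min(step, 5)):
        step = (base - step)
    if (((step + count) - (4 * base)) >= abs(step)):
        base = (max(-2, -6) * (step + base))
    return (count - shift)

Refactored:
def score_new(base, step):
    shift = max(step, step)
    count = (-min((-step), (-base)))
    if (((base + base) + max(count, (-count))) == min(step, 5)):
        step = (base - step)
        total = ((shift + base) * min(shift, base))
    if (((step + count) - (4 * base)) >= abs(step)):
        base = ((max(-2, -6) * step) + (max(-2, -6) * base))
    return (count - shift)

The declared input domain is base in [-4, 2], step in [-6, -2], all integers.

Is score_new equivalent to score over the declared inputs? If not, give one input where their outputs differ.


Input base=-4, step=-6: 10 from score versus 2 from score_new.
verdict: not equivalent; witness: base=-4, step=-6


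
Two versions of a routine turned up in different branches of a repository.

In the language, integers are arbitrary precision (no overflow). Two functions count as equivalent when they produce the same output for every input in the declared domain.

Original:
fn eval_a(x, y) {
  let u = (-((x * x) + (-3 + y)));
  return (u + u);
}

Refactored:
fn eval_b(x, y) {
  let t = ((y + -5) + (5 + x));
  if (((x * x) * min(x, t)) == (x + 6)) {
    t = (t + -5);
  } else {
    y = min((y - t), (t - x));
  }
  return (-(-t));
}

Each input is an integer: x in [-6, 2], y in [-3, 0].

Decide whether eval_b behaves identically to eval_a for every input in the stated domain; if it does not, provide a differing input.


The rewrite breaks on x=-6, y=-3, where the results are -60 and -9.
eval_a: u := -30 | result -60
eval_b: t := -9 | (((x * x) * min(x, t)) == (x + 6)): false | y := -3 | result -9
verdict: not equivalent; witness: x=-6, y=-3


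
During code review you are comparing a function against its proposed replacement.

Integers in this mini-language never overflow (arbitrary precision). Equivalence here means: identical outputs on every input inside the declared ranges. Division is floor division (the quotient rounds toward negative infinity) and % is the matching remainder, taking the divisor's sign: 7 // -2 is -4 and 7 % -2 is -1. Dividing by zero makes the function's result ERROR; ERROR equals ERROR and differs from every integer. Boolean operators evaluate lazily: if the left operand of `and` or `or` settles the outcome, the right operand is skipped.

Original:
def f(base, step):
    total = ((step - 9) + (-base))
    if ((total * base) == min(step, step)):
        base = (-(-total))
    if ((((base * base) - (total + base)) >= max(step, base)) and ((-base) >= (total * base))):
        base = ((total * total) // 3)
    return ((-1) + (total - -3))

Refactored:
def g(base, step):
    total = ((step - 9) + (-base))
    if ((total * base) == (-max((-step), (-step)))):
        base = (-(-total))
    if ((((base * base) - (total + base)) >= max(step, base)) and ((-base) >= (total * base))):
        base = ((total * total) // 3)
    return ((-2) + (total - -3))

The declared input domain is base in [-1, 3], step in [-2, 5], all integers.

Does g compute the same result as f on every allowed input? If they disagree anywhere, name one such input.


These are not equivalent — on base=-1, step=-2 the outputs split (-8 vs -9).
f: total becomes -10; next ((total * base) == min(step, step)) evaluates to false; next ((((base * base) - (total + base)) >= max(step, base)) and ((-base) >= (total * base))) evaluates to false; next final value -8
g: total becomes -10; next ((total * base) == (-max((-step), (-step)))) evaluates to false; next ((((base * base) - (total + base)) >= max(step, base)) and ((-base) >= (total * base))) evaluates to false; next final value -9
verdict: not equivalent; witness: base=-1, step=-2
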